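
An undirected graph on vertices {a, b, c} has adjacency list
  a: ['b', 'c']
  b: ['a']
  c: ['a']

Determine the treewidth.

1

A width-1 tree decomposition is:
Bags: B1 = {a, b}  B2 = {a, c}
Tree: B1–B2
Every bag has size at most 2, so the width is 2 − 1 = 1 and tw(G) ≤ 1. G has an edge, so its treewidth is at least 1. Hence tw(G) = 1 exactly.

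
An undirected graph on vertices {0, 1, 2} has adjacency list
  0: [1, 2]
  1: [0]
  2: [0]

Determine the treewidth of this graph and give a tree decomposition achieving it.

Every bag has size at most 2, so the width is 2 − 1 = 1 and tw(G) ≤ 1. G has an edge, so its treewidth is at least 1. Hence tw(G) = 1 exactly.

Treewidth 1.
One optimal decomposition is:
Bags: B1 = {0, 2}  B2 = {0, 1}
Tree: B1–B2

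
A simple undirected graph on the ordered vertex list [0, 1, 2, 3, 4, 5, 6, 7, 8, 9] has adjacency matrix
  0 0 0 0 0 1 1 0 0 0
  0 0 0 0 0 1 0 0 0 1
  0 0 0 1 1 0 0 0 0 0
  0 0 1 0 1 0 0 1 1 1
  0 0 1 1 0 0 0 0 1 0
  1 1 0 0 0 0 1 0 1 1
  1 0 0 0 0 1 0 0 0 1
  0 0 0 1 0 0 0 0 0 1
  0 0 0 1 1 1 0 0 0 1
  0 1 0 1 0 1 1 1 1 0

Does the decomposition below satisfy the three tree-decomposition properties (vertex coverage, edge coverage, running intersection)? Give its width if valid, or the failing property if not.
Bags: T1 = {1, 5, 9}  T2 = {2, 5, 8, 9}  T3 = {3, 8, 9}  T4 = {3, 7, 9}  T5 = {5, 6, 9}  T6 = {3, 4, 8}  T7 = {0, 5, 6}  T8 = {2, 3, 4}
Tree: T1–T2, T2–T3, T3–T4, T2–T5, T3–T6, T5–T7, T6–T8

A tree decomposition must satisfy three properties: every vertex lies in some bag; for every edge, both endpoints lie together in some bag; and for every vertex, the bags containing it form a connected subtree. Here bags containing vertex 2 are not connected in the tree, so the decomposition is invalid.

No — bags containing vertex 2 are not connected in the tree.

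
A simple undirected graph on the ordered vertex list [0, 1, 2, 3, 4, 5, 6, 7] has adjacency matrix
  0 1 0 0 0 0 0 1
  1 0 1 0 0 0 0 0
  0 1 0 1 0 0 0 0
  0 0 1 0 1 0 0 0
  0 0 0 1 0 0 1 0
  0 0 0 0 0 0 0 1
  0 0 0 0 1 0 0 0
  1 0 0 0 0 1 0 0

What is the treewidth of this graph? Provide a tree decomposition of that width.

The largest bag has 2 vertices, giving width 1; this decomposition certifies tw(G) ≤ 1. G has an edge, so its treewidth is at least 1. Combining the bounds, tw(G) = 1.

Treewidth 1.
One such decomposition:
Bags: B1 = {5, 7}  B2 = {0, 7}  B3 = {0, 1}  B4 = {1, 2}  B5 = {2, 3}  B6 = {3, 4}  B7 = {4, 6}
Tree: B1–B2, B2–B3, B3–B4, B4–B5, B5–B6, B6–B7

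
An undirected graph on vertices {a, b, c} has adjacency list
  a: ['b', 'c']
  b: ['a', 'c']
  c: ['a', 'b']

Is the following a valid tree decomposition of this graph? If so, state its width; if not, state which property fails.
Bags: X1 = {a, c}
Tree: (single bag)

No — vertex b appears in no bag.

A tree decomposition must satisfy three properties: every vertex lies in some bag; for every edge, both endpoints lie together in some bag; and for every vertex, the bags containing it form a connected subtree. Here vertex b appears in no bag, so the decomposition is invalid.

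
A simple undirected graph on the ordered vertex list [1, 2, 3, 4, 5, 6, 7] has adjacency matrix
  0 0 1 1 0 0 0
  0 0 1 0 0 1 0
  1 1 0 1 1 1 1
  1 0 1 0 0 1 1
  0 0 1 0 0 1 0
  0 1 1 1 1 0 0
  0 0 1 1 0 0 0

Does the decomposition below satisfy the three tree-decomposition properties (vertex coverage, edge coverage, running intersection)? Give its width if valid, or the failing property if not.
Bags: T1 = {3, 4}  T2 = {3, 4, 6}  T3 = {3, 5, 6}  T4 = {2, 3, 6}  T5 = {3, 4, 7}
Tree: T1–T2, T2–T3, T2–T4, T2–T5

No — vertex 1 appears in no bag.

A tree decomposition must satisfy three properties: every vertex lies in some bag; for every edge, both endpoints lie together in some bag; and for every vertex, the bags containing it form a connected subtree. Here vertex 1 appears in no bag, so the decomposition is invalid.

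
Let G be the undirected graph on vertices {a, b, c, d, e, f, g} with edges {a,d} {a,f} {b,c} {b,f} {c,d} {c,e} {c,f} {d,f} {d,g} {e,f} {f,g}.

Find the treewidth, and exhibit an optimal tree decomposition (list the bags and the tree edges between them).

Treewidth 2.
One optimal decomposition is:
Bags: B1 = {c, e, f}  B2 = {c, d, f}  B3 = {d, f, g}  B4 = {a, d, f}  B5 = {b, c, f}
Tree: B1–B2, B2–B3, B2–B4, B1–B5

Each bag holds 3 vertices, so the decomposition has width 2, which upper-bounds the treewidth. Conversely, {d, f, g} is a clique of size 3, and the vertices of any clique must share a bag in every tree decomposition; so some bag has ≥ 3 vertices and tw(G) ≥ 2. The upper and lower bounds meet at 2, so that is the treewidth.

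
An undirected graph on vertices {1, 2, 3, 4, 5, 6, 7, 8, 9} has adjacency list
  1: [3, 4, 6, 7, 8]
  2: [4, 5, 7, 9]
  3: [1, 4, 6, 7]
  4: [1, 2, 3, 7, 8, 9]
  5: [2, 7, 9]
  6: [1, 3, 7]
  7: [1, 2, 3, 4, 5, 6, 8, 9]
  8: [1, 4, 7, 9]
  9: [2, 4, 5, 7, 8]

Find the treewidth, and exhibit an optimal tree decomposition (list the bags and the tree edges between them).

The largest bag has 4 vertices, giving width 3; this decomposition certifies tw(G) ≤ 3. Conversely, {1, 4, 7, 8} is a clique of size 4, and the vertices of any clique must share a bag in every tree decomposition; so some bag has ≥ 4 vertices and tw(G) ≥ 3. Combining the bounds, tw(G) = 3.

Treewidth 3.
One optimal decomposition is:
Bags: B1 = {1, 4, 7, 8}  B2 = {4, 7, 8, 9}  B3 = {2, 4, 7, 9}  B4 = {1, 3, 4, 7}  B5 = {1, 3, 6, 7}  B6 = {2, 5, 7, 9}
Tree: B1–B2, B2–B3, B1–B4, B4–B5, B3–B6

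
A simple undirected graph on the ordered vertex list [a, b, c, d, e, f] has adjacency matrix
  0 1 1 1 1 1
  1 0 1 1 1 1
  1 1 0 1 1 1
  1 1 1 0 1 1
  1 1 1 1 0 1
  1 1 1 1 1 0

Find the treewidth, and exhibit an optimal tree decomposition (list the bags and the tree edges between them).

With just one bag of size 6, the width is 6 − 1 = 5, so tw(G) ≤ 5. Conversely, {a, b, c, d, e, f} is a clique of size 6, and the vertices of any clique must share a bag in every tree decomposition; so some bag has ≥ 6 vertices and tw(G) ≥ 5. The upper and lower bounds meet at 5, so that is the treewidth.

Treewidth 5.
Bags: B1 = {a, b, c, d, e, f}
Tree: (single bag)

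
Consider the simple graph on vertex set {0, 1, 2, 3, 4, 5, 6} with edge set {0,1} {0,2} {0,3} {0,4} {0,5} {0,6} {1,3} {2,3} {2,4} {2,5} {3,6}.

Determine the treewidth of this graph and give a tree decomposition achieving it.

Every bag has size at most 3, so the width is 3 − 1 = 2 and tw(G) ≤ 2. Conversely, {0, 1, 3} is a clique of size 3, and the vertices of any clique must share a bag in every tree decomposition; so some bag has ≥ 3 vertices and tw(G) ≥ 2. Combining the bounds, tw(G) = 2.

Treewidth 2.
One such decomposition:
Bags: B1 = {0, 1, 3}  B2 = {0, 2, 3}  B3 = {0, 2, 5}  B4 = {0, 3, 6}  B5 = {0, 2, 4}
Tree: B1–B2, B2–B3, B2–B4, B2–B5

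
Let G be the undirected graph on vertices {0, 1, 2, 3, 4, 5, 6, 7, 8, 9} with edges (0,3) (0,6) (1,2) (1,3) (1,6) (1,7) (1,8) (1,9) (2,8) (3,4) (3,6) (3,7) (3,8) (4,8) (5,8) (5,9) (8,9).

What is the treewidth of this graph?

2

A width-2 tree decomposition is:
Bags: B1 = {1, 3, 8}  B2 = {1, 2, 8}  B3 = {1, 3, 6}  B4 = {1, 8, 9}  B5 = {3, 4, 8}  B6 = {0, 3, 6}  B7 = {1, 3, 7}  B8 = {5, 8, 9}
Tree: B1–B2, B1–B3, B2–B4, B1–B5, B3–B6, B1–B7, B4–B8
Every bag has size at most 3, so the width is 3 − 1 = 2 and tw(G) ≤ 2. On the other hand G contains the 3-clique {0, 3, 6}. A clique must lie in a single bag of any decomposition, so no decomposition can have width below 2. Combining the bounds, tw(G) = 2.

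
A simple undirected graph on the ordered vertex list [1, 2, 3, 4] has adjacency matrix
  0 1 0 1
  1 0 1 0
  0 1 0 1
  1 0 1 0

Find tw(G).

A width-2 tree decomposition is:
Bags: B1 = {1, 2, 3}  B2 = {1, 3, 4}
Tree: B1–B2
Each bag holds 3 vertices, so the decomposition has width 2, which upper-bounds the treewidth. For the lower bound, G contains the cycle 3–2–1–4–3, so G is not a forest; only forests have treewidth ≤ 1, hence tw(G) ≥ 2. Hence tw(G) = 2 exactly.

2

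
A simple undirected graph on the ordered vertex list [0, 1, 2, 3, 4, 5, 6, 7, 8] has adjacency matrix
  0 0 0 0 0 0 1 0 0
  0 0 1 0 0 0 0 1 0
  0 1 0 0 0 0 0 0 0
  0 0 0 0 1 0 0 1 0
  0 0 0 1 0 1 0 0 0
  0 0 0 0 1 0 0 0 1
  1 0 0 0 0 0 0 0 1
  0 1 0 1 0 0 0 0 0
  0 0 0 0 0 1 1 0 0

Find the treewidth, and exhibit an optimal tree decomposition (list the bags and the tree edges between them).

Treewidth 1.
One such decomposition:
Bags: B1 = {1, 2}  B2 = {1, 7}  B3 = {3, 7}  B4 = {3, 4}  B5 = {4, 5}  B6 = {5, 8}  B7 = {6, 8}  B8 = {0, 6}
Tree: B1–B2, B2–B3, B3–B4, B4–B5, B5–B6, B6–B7, B7–B8

The largest bag has 2 vertices, giving width 1; this decomposition certifies tw(G) ≤ 1. Any graph with an edge has treewidth ≥ 1, and G has the edge 2–1. Therefore the treewidth is 1.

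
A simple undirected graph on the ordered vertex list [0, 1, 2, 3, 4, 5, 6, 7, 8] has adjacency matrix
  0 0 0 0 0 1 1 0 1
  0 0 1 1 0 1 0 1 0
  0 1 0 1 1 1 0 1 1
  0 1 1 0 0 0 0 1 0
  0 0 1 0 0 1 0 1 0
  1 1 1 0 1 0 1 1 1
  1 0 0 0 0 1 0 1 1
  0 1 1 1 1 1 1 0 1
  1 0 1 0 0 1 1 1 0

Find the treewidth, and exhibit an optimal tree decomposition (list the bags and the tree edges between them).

Every bag has size at most 4, so the width is 4 − 1 = 3 and tw(G) ≤ 3. For the lower bound, the 4 vertices {1, 2, 3, 7} are pairwise adjacent, and any tree decomposition puts a clique entirely inside one bag — forcing width ≥ 3. The upper and lower bounds meet at 3, so that is the treewidth.

Treewidth 3.
One such decomposition:
Bags: B1 = {2, 4, 5, 7}  B2 = {2, 5, 7, 8}  B3 = {1, 2, 5, 7}  B4 = {1, 2, 3, 7}  B5 = {5, 6, 7, 8}  B6 = {0, 5, 6, 8}
Tree: B1–B2, B2–B3, B3–B4, B2–B5, B5–B6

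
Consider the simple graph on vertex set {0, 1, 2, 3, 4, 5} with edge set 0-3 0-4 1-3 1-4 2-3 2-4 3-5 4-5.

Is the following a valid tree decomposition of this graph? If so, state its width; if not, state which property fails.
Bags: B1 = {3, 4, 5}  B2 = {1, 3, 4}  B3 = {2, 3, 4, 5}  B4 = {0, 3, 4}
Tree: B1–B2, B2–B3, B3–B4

No — bags containing vertex 5 are not connected in the tree.

A tree decomposition must satisfy three properties: every vertex lies in some bag; for every edge, both endpoints lie together in some bag; and for every vertex, the bags containing it form a connected subtree. Here bags containing vertex 5 are not connected in the tree, so the decomposition is invalid.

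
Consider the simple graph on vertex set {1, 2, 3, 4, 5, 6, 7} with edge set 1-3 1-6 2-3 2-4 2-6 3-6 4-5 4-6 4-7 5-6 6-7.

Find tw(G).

2

A width-2 tree decomposition is:
Bags: B1 = {2, 3, 6}  B2 = {2, 4, 6}  B3 = {4, 5, 6}  B4 = {4, 6, 7}  B5 = {1, 3, 6}
Tree: B1–B2, B2–B3, B3–B4, B1–B5
Every bag has size at most 3, so the width is 3 − 1 = 2 and tw(G) ≤ 2. On the other hand G contains the 3-clique {1, 3, 6}. A clique must lie in a single bag of any decomposition, so no decomposition can have width below 2. Therefore the treewidth is 2.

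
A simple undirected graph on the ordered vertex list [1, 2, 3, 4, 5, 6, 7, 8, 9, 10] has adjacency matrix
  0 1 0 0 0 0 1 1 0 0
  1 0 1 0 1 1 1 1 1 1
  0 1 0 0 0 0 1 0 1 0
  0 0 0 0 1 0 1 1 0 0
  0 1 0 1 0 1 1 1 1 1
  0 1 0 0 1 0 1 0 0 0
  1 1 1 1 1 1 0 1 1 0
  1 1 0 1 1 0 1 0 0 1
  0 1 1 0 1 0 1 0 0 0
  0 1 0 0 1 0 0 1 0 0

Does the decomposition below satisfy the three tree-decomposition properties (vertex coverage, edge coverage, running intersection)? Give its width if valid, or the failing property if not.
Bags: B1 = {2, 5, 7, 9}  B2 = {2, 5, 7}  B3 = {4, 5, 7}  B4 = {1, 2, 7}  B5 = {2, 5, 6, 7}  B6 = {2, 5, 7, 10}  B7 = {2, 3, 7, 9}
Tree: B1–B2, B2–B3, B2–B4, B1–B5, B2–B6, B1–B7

No — vertex 8 appears in no bag.

A tree decomposition must satisfy three properties: every vertex lies in some bag; for every edge, both endpoints lie together in some bag; and for every vertex, the bags containing it form a connected subtree. Here vertex 8 appears in no bag, so the decomposition is invalid.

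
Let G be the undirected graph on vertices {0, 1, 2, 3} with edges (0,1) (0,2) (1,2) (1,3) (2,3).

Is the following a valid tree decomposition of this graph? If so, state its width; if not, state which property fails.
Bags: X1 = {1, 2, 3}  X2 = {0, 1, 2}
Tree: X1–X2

Yes; width 2.

Every vertex of G appears in some bag (union = {0, 1, 2, 3}); every edge is covered by a bag; and for each vertex v the set of bags containing v is connected in the bag tree. The decomposition is therefore valid. The largest bag has 3 vertices, so the width is 2.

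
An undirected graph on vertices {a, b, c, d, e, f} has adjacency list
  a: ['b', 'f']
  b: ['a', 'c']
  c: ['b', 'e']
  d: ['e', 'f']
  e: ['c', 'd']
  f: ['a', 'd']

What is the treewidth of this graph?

A width-2 tree decomposition is:
Bags: B1 = {a, b, c}  B2 = {a, c, f}  B3 = {c, d, f}  B4 = {c, d, e}
Tree: B1–B2, B2–B3, B3–B4
The largest bag has 3 vertices, giving width 2; this decomposition certifies tw(G) ≤ 2. Since c–b–a–f–d–e–c is a cycle in G, G is not acyclic. Forests are exactly the graphs of treewidth ≤ 1, so tw(G) ≥ 2. Hence tw(G) = 2 exactly.

2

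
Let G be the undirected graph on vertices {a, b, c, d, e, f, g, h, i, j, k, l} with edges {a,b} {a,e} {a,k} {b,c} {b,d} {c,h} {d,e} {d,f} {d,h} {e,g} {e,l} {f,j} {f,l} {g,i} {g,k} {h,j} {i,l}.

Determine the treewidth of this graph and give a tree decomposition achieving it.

Treewidth 3.
Bags: B1 = {a, g, i, k}  B2 = {a, e, g, i}  B3 = {a, e, i, l}  B4 = {a, b, e, l}  B5 = {b, d, e, l}  B6 = {b, d, f, l}  B7 = {b, c, d, f}  B8 = {c, d, f, h}  B9 = {c, f, h, j}
Tree: B1–B2, B2–B3, B3–B4, B4–B5, B5–B6, B6–B7, B7–B8, B8–B9

The largest bag has 4 vertices, giving width 3; this decomposition certifies tw(G) ≤ 3. For the lower bound: the 4 vertex sets {g,i,k}, {a}, {e}, {b,d,f,l} are disjoint, each induces a connected subgraph, and every pair is joined by at least one edge of G. Contracting each set to a single vertex therefore yields K_{4} as a minor, and since treewidth is minor-monotone, tw(G) ≥ tw(K_{4}) = 3. Combining the bounds, tw(G) = 3.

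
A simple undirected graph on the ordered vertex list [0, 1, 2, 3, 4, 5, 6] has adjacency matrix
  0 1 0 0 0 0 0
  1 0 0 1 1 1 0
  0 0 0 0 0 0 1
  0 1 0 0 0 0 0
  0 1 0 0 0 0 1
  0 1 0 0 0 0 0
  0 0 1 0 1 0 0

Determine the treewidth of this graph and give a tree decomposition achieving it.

Treewidth 1.
One optimal decomposition is:
Bags: B1 = {1, 4}  B2 = {4, 6}  B3 = {0, 1}  B4 = {1, 3}  B5 = {2, 6}  B6 = {1, 5}
Tree: B1–B2, B1–B3, B1–B4, B2–B5, B4–B6

Each bag holds 2 vertices, so the decomposition has width 1, which upper-bounds the treewidth. G has an edge, so its treewidth is at least 1. The upper and lower bounds meet at 1, so that is the treewidth.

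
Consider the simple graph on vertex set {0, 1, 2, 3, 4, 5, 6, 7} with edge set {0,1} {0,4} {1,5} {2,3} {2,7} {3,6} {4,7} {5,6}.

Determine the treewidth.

A width-2 tree decomposition is:
Bags: B1 = {0, 1, 5}  B2 = {0, 5, 6}  B3 = {0, 3, 6}  B4 = {0, 2, 3}  B5 = {0, 2, 7}  B6 = {0, 4, 7}
Tree: B1–B2, B2–B3, B3–B4, B4–B5, B5–B6
Each bag holds 3 vertices, so the decomposition has width 2, which upper-bounds the treewidth. The edges 0–1–5–6–3–2–7–4–0 form a cycle, so G is not a tree and its treewidth is at least 2. Hence tw(G) = 2 exactly.

2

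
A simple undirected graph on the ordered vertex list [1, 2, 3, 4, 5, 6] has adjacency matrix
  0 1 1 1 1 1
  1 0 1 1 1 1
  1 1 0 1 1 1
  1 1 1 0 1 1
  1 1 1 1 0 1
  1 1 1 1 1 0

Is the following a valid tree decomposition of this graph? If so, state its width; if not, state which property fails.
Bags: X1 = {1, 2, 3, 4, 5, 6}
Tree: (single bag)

Yes; width 5.

Every vertex of G appears in some bag (union = {1, 2, 3, 4, 5, 6}); every edge is covered by a bag; and for each vertex v the set of bags containing v is connected in the bag tree. The decomposition is therefore valid. The largest bag has 6 vertices, so the width is 5.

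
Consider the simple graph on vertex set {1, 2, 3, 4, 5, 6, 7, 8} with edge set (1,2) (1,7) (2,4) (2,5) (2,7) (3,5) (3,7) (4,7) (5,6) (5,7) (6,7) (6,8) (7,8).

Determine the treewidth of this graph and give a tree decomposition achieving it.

Every bag has size at most 3, so the width is 3 − 1 = 2 and tw(G) ≤ 2. Conversely, {6, 7, 8} is a clique of size 3, and the vertices of any clique must share a bag in every tree decomposition; so some bag has ≥ 3 vertices and tw(G) ≥ 2. Therefore the treewidth is 2.

Treewidth 2.
Bags: B1 = {6, 7, 8}  B2 = {5, 6, 7}  B3 = {2, 5, 7}  B4 = {2, 4, 7}  B5 = {3, 5, 7}  B6 = {1, 2, 7}
Tree: B1–B2, B2–B3, B3–B4, B3–B5, B4–B6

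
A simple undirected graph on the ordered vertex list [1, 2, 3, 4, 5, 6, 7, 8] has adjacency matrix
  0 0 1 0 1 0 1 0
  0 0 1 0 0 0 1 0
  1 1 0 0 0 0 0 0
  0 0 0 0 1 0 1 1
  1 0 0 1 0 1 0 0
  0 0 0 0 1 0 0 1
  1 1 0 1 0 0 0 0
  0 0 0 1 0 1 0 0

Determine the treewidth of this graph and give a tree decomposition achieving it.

Every bag has size at most 3, so the width is 3 − 1 = 2 and tw(G) ≤ 2. Since 3–2–7–1–3 is a cycle in G, G is not acyclic. Forests are exactly the graphs of treewidth ≤ 1, so tw(G) ≥ 2. The upper and lower bounds meet at 2, so that is the treewidth.

Treewidth 2.
One optimal decomposition is:
Bags: B1 = {1, 2, 3}  B2 = {1, 2, 7}  B3 = {1, 5, 7}  B4 = {4, 5, 7}  B5 = {4, 5, 6}  B6 = {4, 6, 8}
Tree: B1–B2, B2–B3, B3–B4, B4–B5, B5–B6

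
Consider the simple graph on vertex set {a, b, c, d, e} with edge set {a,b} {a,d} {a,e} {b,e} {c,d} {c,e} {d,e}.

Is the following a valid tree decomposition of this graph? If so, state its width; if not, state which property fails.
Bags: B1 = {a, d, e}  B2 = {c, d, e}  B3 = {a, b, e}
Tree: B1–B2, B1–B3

Yes; width 2.

Checking the three conditions: (i) the bags cover all of {a, b, c, d, e}; (ii) for each edge, some bag contains both endpoints; (iii) the bags containing any fixed vertex form a subtree. All hold, so the decomposition is valid with width 3 − 1 = 2.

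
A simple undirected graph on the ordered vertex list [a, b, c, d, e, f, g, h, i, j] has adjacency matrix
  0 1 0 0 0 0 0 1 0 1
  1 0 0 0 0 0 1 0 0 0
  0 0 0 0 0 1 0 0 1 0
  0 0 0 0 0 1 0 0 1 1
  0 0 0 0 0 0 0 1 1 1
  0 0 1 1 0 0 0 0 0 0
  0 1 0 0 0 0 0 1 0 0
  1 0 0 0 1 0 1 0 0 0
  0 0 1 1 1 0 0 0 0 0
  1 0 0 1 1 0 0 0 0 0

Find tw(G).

A width-2 tree decomposition is:
Bags: B1 = {c, d, f}  B2 = {c, d, i}  B3 = {d, i, j}  B4 = {e, i, j}  B5 = {a, e, j}  B6 = {a, e, h}  B7 = {a, b, h}  B8 = {b, g, h}
Tree: B1–B2, B2–B3, B3–B4, B4–B5, B5–B6, B6–B7, B7–B8
The largest bag has 3 vertices, giving width 2; this decomposition certifies tw(G) ≤ 2. The edges f–c–i–d–f form a cycle, so G is not a tree and its treewidth is at least 2. The upper and lower bounds meet at 2, so that is the treewidth.

2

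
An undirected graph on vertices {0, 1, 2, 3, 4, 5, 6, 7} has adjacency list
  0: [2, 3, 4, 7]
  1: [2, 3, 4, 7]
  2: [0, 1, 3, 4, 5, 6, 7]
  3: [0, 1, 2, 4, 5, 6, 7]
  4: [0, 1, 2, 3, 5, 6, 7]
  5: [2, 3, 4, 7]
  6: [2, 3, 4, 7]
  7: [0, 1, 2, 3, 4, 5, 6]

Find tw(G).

A width-4 tree decomposition is:
Bags: B1 = {2, 3, 4, 6, 7}  B2 = {1, 2, 3, 4, 7}  B3 = {2, 3, 4, 5, 7}  B4 = {0, 2, 3, 4, 7}
Tree: B1–B2, B2–B3, B2–B4
Each bag holds 5 vertices, so the decomposition has width 4, which upper-bounds the treewidth. Conversely, {0, 2, 3, 4, 7} is a clique of size 5, and the vertices of any clique must share a bag in every tree decomposition; so some bag has ≥ 5 vertices and tw(G) ≥ 4. Hence tw(G) = 4 exactly.

4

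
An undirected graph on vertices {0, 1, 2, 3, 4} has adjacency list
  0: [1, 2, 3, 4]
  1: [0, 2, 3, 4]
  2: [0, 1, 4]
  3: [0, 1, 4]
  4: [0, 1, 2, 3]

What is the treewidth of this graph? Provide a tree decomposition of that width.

Every bag has size at most 4, so the width is 4 − 1 = 3 and tw(G) ≤ 3. For the lower bound, the 4 vertices {0, 1, 2, 4} are pairwise adjacent, and any tree decomposition puts a clique entirely inside one bag — forcing width ≥ 3. The upper and lower bounds meet at 3, so that is the treewidth.

Treewidth 3.
Bags: B1 = {0, 1, 2, 4}  B2 = {0, 1, 3, 4}
Tree: B1–B2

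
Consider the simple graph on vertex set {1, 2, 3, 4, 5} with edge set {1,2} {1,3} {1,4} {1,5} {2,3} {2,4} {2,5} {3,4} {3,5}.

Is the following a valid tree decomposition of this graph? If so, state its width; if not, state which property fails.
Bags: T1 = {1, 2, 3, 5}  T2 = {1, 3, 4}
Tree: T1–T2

No — edge (2,4) lies in no bag.

A tree decomposition must satisfy three properties: every vertex lies in some bag; for every edge, both endpoints lie together in some bag; and for every vertex, the bags containing it form a connected subtree. Here edge (2,4) lies in no bag, so the decomposition is invalid.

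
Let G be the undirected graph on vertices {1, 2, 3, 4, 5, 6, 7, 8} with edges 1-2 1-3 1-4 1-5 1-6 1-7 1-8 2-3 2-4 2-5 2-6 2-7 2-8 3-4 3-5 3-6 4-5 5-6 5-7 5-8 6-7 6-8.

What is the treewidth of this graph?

A width-4 tree decomposition is:
Bags: B1 = {1, 2, 3, 5, 6}  B2 = {1, 2, 3, 4, 5}  B3 = {1, 2, 5, 6, 8}  B4 = {1, 2, 5, 6, 7}
Tree: B1–B2, B1–B3, B1–B4
Each bag holds 5 vertices, so the decomposition has width 4, which upper-bounds the treewidth. For the lower bound, the 5 vertices {1, 2, 3, 4, 5} are pairwise adjacent, and any tree decomposition puts a clique entirely inside one bag — forcing width ≥ 4. The upper and lower bounds meet at 4, so that is the treewidth.

4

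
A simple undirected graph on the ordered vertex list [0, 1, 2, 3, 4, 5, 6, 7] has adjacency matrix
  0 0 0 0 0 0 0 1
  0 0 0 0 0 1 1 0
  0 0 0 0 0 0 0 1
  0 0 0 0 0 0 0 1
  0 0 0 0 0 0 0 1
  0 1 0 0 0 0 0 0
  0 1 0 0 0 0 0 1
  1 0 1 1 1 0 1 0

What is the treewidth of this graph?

A width-1 tree decomposition is:
Bags: B1 = {6, 7}  B2 = {0, 7}  B3 = {3, 7}  B4 = {1, 6}  B5 = {4, 7}  B6 = {2, 7}  B7 = {1, 5}
Tree: B1–B2, B1–B3, B1–B4, B3–B5, B1–B6, B4–B7
Every bag has size at most 2, so the width is 2 − 1 = 1 and tw(G) ≤ 1. Since G has at least one edge (e.g. 7–6), it is not an edgeless graph, so tw(G) ≥ 1. Hence tw(G) = 1 exactly.

1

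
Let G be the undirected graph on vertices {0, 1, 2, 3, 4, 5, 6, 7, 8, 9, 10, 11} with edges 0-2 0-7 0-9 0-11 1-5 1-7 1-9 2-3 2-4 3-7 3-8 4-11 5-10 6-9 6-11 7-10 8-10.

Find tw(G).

3

A width-3 tree decomposition is:
Bags: B1 = {3, 5, 8, 10}  B2 = {3, 5, 7, 10}  B3 = {1, 3, 5, 7}  B4 = {1, 2, 3, 7}  B5 = {0, 1, 2, 7}  B6 = {0, 1, 2, 9}  B7 = {0, 2, 4, 9}  B8 = {0, 4, 9, 11}  B9 = {4, 6, 9, 11}
Tree: B1–B2, B2–B3, B3–B4, B4–B5, B5–B6, B6–B7, B7–B8, B8–B9
Each bag holds 4 vertices, so the decomposition has width 3, which upper-bounds the treewidth. For the lower bound: the 4 vertex sets {5,8,10}, {3}, {7}, {0,1,2,9} are disjoint, each induces a connected subgraph, and every pair is joined by at least one edge of G. Contracting each set to a single vertex therefore yields K_{4} as a minor, and since treewidth is minor-monotone, tw(G) ≥ tw(K_{4}) = 3. Hence tw(G) = 3 exactly.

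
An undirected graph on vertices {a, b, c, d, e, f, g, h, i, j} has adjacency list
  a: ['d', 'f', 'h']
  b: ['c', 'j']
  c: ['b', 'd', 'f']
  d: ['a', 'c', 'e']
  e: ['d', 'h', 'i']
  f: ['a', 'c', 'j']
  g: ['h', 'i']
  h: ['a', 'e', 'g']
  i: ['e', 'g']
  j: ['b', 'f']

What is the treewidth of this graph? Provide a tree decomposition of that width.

Treewidth 2.
Bags: B1 = {g, h, i}  B2 = {e, h, i}  B3 = {a, e, h}  B4 = {a, d, e}  B5 = {a, d, f}  B6 = {c, d, f}  B7 = {c, f, j}  B8 = {b, c, j}
Tree: B1–B2, B2–B3, B3–B4, B4–B5, B5–B6, B6–B7, B7–B8

Every bag has size at most 3, so the width is 3 − 1 = 2 and tw(G) ≤ 2. For the lower bound, G contains the cycle g–i–e–h–g, so G is not a forest; only forests have treewidth ≤ 1, hence tw(G) ≥ 2. The upper and lower bounds meet at 2, so that is the treewidth.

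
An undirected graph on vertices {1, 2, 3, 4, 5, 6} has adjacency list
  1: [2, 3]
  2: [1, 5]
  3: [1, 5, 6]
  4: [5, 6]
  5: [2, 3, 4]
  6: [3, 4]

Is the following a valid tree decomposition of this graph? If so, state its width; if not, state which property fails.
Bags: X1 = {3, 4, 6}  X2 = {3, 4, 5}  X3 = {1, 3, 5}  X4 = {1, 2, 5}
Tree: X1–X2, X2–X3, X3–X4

Checking the three conditions: (i) the bags cover all of {1, 2, 3, 4, 5, 6}; (ii) for each edge, some bag contains both endpoints; (iii) the bags containing any fixed vertex form a subtree. All hold, so the decomposition is valid with width 3 − 1 = 2.

Yes; width 2.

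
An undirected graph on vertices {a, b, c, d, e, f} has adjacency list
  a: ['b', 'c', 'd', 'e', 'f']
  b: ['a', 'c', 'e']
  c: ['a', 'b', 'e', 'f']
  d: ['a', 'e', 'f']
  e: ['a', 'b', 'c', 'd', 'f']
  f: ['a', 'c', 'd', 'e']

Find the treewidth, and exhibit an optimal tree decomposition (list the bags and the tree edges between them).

The largest bag has 4 vertices, giving width 3; this decomposition certifies tw(G) ≤ 3. Conversely, {a, d, e, f} is a clique of size 4, and the vertices of any clique must share a bag in every tree decomposition; so some bag has ≥ 4 vertices and tw(G) ≥ 3. Therefore the treewidth is 3.

Treewidth 3.
One such decomposition:
Bags: B1 = {a, c, e, f}  B2 = {a, b, c, e}  B3 = {a, d, e, f}
Tree: B1–B2, B1–B3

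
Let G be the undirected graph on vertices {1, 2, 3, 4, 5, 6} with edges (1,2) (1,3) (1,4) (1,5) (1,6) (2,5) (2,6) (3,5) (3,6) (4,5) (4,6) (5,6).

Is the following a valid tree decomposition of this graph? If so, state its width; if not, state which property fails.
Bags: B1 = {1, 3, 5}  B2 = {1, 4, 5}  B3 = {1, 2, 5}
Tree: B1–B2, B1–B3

No — vertex 6 appears in no bag.

A tree decomposition must satisfy three properties: every vertex lies in some bag; for every edge, both endpoints lie together in some bag; and for every vertex, the bags containing it form a connected subtree. Here vertex 6 appears in no bag, so the decomposition is invalid.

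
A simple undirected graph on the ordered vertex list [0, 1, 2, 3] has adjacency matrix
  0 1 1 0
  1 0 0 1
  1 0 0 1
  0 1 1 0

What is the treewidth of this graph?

A width-2 tree decomposition is:
Bags: B1 = {0, 1, 3}  B2 = {0, 2, 3}
Tree: B1–B2
Each bag holds 3 vertices, so the decomposition has width 2, which upper-bounds the treewidth. For the lower bound, G contains the cycle 3–1–0–2–3, so G is not a forest; only forests have treewidth ≤ 1, hence tw(G) ≥ 2. The upper and lower bounds meet at 2, so that is the treewidth.

2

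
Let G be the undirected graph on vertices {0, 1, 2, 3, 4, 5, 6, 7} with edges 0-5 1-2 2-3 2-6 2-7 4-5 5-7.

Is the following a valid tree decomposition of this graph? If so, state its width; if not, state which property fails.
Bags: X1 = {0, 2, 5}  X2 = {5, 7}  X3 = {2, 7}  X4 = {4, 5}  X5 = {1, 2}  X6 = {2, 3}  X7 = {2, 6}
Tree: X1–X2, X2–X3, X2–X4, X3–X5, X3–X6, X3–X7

A tree decomposition must satisfy three properties: every vertex lies in some bag; for every edge, both endpoints lie together in some bag; and for every vertex, the bags containing it form a connected subtree. Here bags containing vertex 2 are not connected in the tree, so the decomposition is invalid.

No — bags containing vertex 2 are not connected in the tree.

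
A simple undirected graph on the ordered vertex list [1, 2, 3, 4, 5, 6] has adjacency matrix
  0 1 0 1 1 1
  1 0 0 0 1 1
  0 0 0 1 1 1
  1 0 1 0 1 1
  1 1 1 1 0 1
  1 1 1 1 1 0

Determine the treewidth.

A width-3 tree decomposition is:
Bags: B1 = {1, 4, 5, 6}  B2 = {3, 4, 5, 6}  B3 = {1, 2, 5, 6}
Tree: B1–B2, B1–B3
Every bag has size at most 4, so the width is 4 − 1 = 3 and tw(G) ≤ 3. On the other hand G contains the 4-clique {1, 2, 5, 6}. A clique must lie in a single bag of any decomposition, so no decomposition can have width below 3. Hence tw(G) = 3 exactly.

3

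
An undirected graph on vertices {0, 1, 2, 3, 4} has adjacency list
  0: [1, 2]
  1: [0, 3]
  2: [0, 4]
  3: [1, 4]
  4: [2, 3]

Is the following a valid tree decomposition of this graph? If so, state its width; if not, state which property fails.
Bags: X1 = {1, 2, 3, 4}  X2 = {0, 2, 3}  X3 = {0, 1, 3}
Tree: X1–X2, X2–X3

No — bags containing vertex 1 are not connected in the tree.

A tree decomposition must satisfy three properties: every vertex lies in some bag; for every edge, both endpoints lie together in some bag; and for every vertex, the bags containing it form a connected subtree. Here bags containing vertex 1 are not connected in the tree, so the decomposition is invalid.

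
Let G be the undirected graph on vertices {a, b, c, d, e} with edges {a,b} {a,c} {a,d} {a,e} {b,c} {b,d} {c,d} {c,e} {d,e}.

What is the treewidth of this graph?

A width-3 tree decomposition is:
Bags: B1 = {a, b, c, d}  B2 = {a, c, d, e}
Tree: B1–B2
Each bag holds 4 vertices, so the decomposition has width 3, which upper-bounds the treewidth. On the other hand G contains the 4-clique {a, c, d, e}. A clique must lie in a single bag of any decomposition, so no decomposition can have width below 3. Therefore the treewidth is 3.

3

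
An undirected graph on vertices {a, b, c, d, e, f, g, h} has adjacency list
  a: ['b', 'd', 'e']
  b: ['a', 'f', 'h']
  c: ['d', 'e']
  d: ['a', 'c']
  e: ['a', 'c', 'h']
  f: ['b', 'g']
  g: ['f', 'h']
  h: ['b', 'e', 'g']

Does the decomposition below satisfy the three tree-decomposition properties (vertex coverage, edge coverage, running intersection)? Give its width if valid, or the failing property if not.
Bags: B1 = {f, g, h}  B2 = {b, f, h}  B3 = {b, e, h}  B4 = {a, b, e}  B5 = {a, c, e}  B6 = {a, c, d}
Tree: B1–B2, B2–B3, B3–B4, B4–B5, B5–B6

Yes; width 2.

Vertex coverage: the bags together contain {a, b, c, d, e, f, g, h}, the full vertex set. Edge coverage: each edge of G has both endpoints in at least one bag. Running intersection: for every vertex, the bags containing it form a connected subtree. All three properties hold, so this is a valid tree decomposition of width max|bag| − 1 = 2, and hence tw(G) ≤ 2.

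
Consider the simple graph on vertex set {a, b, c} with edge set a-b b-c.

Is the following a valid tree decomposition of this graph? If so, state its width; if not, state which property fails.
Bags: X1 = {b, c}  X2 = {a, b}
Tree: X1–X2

Vertex coverage: the bags together contain {a, b, c}, the full vertex set. Edge coverage: each edge of G has both endpoints in at least one bag. Running intersection: for every vertex, the bags containing it form a connected subtree. All three properties hold, so this is a valid tree decomposition of width max|bag| − 1 = 1, and hence tw(G) ≤ 1.

Yes; width 1.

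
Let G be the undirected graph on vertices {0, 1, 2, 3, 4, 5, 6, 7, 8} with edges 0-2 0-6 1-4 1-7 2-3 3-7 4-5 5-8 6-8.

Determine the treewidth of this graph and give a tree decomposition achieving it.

Each bag holds 3 vertices, so the decomposition has width 2, which upper-bounds the treewidth. The edges 1–7–3–2–0–6–8–5–4–1 form a cycle, so G is not a tree and its treewidth is at least 2. Hence tw(G) = 2 exactly.

Treewidth 2.
Bags: B1 = {1, 3, 7}  B2 = {1, 2, 3}  B3 = {0, 1, 2}  B4 = {0, 1, 6}  B5 = {1, 6, 8}  B6 = {1, 5, 8}  B7 = {1, 4, 5}
Tree: B1–B2, B2–B3, B3–B4, B4–B5, B5–B6, B6–B7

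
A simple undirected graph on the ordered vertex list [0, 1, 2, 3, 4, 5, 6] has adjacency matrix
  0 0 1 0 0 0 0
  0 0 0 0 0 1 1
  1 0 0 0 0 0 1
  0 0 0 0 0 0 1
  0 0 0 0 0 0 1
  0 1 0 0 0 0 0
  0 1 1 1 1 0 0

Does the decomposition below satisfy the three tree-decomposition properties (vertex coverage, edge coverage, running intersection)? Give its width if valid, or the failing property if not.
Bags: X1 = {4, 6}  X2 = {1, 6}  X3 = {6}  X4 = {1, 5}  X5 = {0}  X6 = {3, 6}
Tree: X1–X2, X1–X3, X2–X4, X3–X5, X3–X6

No — vertex 2 appears in no bag.

A tree decomposition must satisfy three properties: every vertex lies in some bag; for every edge, both endpoints lie together in some bag; and for every vertex, the bags containing it form a connected subtree. Here vertex 2 appears in no bag, so the decomposition is invalid.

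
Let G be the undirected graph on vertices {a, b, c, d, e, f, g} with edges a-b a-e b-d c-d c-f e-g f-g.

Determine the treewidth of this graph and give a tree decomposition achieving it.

Every bag has size at most 3, so the width is 3 − 1 = 2 and tw(G) ≤ 2. Since g–f–c–d–b–a–e–g is a cycle in G, G is not acyclic. Forests are exactly the graphs of treewidth ≤ 1, so tw(G) ≥ 2. Therefore the treewidth is 2.

Treewidth 2.
One such decomposition:
Bags: B1 = {c, f, g}  B2 = {c, d, g}  B3 = {b, d, g}  B4 = {a, b, g}  B5 = {a, e, g}
Tree: B1–B2, B2–B3, B3–B4, B4–B5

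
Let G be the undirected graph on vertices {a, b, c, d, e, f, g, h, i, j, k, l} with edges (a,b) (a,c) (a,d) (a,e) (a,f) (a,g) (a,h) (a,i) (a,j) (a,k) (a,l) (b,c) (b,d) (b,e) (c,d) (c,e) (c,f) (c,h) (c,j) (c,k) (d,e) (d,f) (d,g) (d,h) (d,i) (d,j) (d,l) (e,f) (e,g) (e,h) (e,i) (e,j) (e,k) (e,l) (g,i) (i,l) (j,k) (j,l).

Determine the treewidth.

A width-4 tree decomposition is:
Bags: B1 = {a, b, c, d, e}  B2 = {a, c, d, e, f}  B3 = {a, c, d, e, h}  B4 = {a, c, d, e, j}  B5 = {a, d, e, j, l}  B6 = {a, d, e, i, l}  B7 = {a, d, e, g, i}  B8 = {a, c, e, j, k}
Tree: B1–B2, B1–B3, B2–B4, B4–B5, B5–B6, B6–B7, B4–B8
The largest bag has 5 vertices, giving width 4; this decomposition certifies tw(G) ≤ 4. On the other hand G contains the 5-clique {a, d, e, g, i}. A clique must lie in a single bag of any decomposition, so no decomposition can have width below 4. The upper and lower bounds meet at 4, so that is the treewidth.

4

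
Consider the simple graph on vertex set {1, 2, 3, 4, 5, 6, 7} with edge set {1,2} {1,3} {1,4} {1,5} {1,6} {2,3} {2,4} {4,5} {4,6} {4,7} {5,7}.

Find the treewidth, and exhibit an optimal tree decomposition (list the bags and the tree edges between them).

The largest bag has 3 vertices, giving width 2; this decomposition certifies tw(G) ≤ 2. For the lower bound, the 3 vertices {1, 2, 3} are pairwise adjacent, and any tree decomposition puts a clique entirely inside one bag — forcing width ≥ 2. The upper and lower bounds meet at 2, so that is the treewidth.

Treewidth 2.
One optimal decomposition is:
Bags: B1 = {1, 4, 5}  B2 = {1, 4, 6}  B3 = {4, 5, 7}  B4 = {1, 2, 4}  B5 = {1, 2, 3}
Tree: B1–B2, B1–B3, B1–B4, B4–B5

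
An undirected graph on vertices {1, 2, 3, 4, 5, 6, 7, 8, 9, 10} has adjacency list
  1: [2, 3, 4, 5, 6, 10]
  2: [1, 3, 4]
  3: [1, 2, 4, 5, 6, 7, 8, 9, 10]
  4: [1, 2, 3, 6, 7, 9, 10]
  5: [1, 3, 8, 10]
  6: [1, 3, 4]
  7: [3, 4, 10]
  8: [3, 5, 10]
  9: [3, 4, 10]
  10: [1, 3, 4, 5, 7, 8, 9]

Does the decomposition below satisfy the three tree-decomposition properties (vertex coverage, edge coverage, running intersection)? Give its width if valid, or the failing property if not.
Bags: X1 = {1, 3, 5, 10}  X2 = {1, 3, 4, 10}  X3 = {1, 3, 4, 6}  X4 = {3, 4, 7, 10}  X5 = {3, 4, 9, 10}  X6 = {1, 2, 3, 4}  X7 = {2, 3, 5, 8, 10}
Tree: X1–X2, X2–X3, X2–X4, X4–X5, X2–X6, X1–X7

No — bags containing vertex 2 are not connected in the tree.

A tree decomposition must satisfy three properties: every vertex lies in some bag; for every edge, both endpoints lie together in some bag; and for every vertex, the bags containing it form a connected subtree. Here bags containing vertex 2 are not connected in the tree, so the decomposition is invalid.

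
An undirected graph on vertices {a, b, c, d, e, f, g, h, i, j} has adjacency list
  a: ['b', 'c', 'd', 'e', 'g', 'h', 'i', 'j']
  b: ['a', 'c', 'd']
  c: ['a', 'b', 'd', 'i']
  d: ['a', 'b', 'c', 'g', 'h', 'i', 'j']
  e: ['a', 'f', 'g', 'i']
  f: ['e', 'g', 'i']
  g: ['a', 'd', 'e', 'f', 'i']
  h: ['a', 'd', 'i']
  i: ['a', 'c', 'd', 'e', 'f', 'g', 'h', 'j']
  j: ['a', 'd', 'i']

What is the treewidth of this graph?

3

A width-3 tree decomposition is:
Bags: B1 = {a, d, h, i}  B2 = {a, d, i, j}  B3 = {a, d, g, i}  B4 = {a, e, g, i}  B5 = {e, f, g, i}  B6 = {a, c, d, i}  B7 = {a, b, c, d}
Tree: B1–B2, B2–B3, B3–B4, B4–B5, B2–B6, B6–B7
Every bag has size at most 4, so the width is 4 − 1 = 3 and tw(G) ≤ 3. For the lower bound, the 4 vertices {a, b, c, d} are pairwise adjacent, and any tree decomposition puts a clique entirely inside one bag — forcing width ≥ 3. Hence tw(G) = 3 exactly.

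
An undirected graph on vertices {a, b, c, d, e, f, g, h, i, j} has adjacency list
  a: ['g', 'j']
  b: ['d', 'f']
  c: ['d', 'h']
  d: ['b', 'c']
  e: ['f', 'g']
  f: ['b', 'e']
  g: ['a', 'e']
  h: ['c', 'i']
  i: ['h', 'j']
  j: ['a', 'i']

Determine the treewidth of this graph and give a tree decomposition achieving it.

The largest bag has 3 vertices, giving width 2; this decomposition certifies tw(G) ≤ 2. For the lower bound, G contains the cycle d–c–h–i–j–a–g–e–f–b–d, so G is not a forest; only forests have treewidth ≤ 1, hence tw(G) ≥ 2. Hence tw(G) = 2 exactly.

Treewidth 2.
One optimal decomposition is:
Bags: B1 = {c, d, h}  B2 = {d, h, i}  B3 = {d, i, j}  B4 = {a, d, j}  B5 = {a, d, g}  B6 = {d, e, g}  B7 = {d, e, f}  B8 = {b, d, f}
Tree: B1–B2, B2–B3, B3–B4, B4–B5, B5–B6, B6–B7, B7–B8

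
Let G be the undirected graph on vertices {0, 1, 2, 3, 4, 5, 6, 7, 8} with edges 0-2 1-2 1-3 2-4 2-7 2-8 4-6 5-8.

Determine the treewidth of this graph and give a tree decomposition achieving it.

Treewidth 1.
One such decomposition:
Bags: B1 = {2, 4}  B2 = {2, 8}  B3 = {0, 2}  B4 = {4, 6}  B5 = {5, 8}  B6 = {2, 7}  B7 = {1, 2}  B8 = {1, 3}
Tree: B1–B2, B2–B3, B1–B4, B2–B5, B3–B6, B1–B7, B7–B8

Each bag holds 2 vertices, so the decomposition has width 1, which upper-bounds the treewidth. G has an edge, so its treewidth is at least 1. The upper and lower bounds meet at 1, so that is the treewidth.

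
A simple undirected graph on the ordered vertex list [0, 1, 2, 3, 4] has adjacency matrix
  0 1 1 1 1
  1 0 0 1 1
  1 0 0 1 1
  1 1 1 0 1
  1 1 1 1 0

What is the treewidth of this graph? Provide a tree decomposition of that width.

Treewidth 3.
One such decomposition:
Bags: B1 = {0, 2, 3, 4}  B2 = {0, 1, 3, 4}
Tree: B1–B2

Each bag holds 4 vertices, so the decomposition has width 3, which upper-bounds the treewidth. Conversely, {0, 1, 3, 4} is a clique of size 4, and the vertices of any clique must share a bag in every tree decomposition; so some bag has ≥ 4 vertices and tw(G) ≥ 3. Therefore the treewidth is 3.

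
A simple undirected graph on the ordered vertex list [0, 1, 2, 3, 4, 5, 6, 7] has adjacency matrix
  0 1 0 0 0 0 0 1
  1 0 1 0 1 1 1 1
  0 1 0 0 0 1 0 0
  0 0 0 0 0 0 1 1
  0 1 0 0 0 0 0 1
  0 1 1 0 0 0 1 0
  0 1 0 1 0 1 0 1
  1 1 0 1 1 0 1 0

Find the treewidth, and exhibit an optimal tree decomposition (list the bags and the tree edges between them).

The largest bag has 3 vertices, giving width 2; this decomposition certifies tw(G) ≤ 2. For the lower bound, the 3 vertices {1, 2, 5} are pairwise adjacent, and any tree decomposition puts a clique entirely inside one bag — forcing width ≥ 2. The upper and lower bounds meet at 2, so that is the treewidth.

Treewidth 2.
One such decomposition:
Bags: B1 = {1, 4, 7}  B2 = {0, 1, 7}  B3 = {1, 6, 7}  B4 = {1, 5, 6}  B5 = {1, 2, 5}  B6 = {3, 6, 7}
Tree: B1–B2, B2–B3, B3–B4, B4–B5, B3–B6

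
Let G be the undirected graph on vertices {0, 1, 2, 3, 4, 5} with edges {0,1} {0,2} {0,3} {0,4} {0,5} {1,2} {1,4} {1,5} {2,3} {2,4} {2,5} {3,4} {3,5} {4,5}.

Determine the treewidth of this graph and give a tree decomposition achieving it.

Treewidth 4.
One such decomposition:
Bags: B1 = {0, 1, 2, 4, 5}  B2 = {0, 2, 3, 4, 5}
Tree: B1–B2

Each bag holds 5 vertices, so the decomposition has width 4, which upper-bounds the treewidth. Conversely, {0, 1, 2, 4, 5} is a clique of size 5, and the vertices of any clique must share a bag in every tree decomposition; so some bag has ≥ 5 vertices and tw(G) ≥ 4. Hence tw(G) = 4 exactly.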